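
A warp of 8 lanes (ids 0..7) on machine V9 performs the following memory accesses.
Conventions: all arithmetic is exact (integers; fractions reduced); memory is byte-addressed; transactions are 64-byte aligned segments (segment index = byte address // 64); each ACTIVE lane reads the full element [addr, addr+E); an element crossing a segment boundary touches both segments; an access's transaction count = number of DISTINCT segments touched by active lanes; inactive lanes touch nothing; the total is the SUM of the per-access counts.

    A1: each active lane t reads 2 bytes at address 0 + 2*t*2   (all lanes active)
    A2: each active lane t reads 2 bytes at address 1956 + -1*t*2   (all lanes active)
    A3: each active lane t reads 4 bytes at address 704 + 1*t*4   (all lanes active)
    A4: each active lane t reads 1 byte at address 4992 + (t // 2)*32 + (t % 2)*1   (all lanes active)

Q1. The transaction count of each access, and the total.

A1: 1 transaction
A2: 1 transaction
A3: 1 transaction
A4: 2 transactions

Answer: 1,1,1,2; total 5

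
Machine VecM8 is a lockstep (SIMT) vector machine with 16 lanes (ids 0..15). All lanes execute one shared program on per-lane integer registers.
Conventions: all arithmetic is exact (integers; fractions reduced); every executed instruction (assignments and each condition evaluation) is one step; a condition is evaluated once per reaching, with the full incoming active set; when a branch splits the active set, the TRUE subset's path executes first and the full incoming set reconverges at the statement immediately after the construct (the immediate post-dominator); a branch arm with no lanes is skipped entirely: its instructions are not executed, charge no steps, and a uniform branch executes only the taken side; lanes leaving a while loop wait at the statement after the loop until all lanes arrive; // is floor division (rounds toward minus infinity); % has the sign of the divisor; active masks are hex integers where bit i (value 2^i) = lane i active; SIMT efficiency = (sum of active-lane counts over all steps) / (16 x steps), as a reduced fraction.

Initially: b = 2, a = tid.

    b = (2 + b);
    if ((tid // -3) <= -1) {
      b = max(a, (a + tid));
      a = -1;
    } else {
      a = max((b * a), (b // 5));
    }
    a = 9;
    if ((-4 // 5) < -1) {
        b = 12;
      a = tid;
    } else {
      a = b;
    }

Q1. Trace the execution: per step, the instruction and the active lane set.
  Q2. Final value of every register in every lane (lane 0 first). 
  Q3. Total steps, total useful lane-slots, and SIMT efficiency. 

step 0: b <- (2 + b)                 0xffff
step 1: eval ((tid // -3) <= -1)     0xffff
step 2: b <- max(a, (a + tid))       0xfffe
step 3: a <- -1                      0xfffe
step 4: a <- max((b * a), (b // 5))  0x0001
step 5: a <- 9                       0xffff
step 6: eval ((-4 // 5) < -1)        0xffff
step 7: a <- b                       0xffff

Answer: 8 steps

b: 4,2,4,6,8,10,12,14,16,18,20,22,24,26,28,30
a: 4,2,4,6,8,10,12,14,16,18,20,22,24,26,28,30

steps = 8; useful = 111; efficiency = 111/128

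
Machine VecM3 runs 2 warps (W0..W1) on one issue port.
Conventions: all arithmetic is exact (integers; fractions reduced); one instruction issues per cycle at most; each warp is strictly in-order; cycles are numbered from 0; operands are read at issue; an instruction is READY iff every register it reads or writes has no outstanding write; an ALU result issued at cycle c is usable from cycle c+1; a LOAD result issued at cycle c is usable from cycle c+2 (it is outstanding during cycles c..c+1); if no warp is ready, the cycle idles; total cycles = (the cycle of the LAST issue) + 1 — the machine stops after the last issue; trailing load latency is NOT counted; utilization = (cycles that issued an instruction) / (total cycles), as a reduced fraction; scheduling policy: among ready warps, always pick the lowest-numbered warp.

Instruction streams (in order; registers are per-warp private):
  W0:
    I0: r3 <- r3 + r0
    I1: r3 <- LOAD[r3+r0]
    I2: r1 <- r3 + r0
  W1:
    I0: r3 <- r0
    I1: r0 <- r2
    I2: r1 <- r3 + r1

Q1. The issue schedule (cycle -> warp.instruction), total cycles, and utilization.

cycle 0: W0.I0
cycle 1: W0.I1
cycle 2: W1.I0
cycle 3: W0.I2
cycle 4: W1.I1
cycle 5: W1.I2

Answer: 6 cycles, utilization 1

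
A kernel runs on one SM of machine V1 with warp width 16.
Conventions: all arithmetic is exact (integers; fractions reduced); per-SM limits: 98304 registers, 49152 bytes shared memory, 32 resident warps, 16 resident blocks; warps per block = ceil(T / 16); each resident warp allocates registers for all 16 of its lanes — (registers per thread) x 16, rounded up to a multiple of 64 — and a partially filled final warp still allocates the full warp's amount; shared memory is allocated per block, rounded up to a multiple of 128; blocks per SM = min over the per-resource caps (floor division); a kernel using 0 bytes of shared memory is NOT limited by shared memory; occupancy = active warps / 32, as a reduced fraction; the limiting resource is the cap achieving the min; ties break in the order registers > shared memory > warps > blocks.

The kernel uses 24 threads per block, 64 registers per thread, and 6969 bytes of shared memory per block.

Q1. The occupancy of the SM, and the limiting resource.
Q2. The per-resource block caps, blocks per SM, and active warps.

Answer: occupancy 3/8, limited by shared memory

registers: 48 blocks
shared memory: 6 blocks
warps: 16 blocks
blocks: 16 blocks

Answer: 6 blocks, 12 active warps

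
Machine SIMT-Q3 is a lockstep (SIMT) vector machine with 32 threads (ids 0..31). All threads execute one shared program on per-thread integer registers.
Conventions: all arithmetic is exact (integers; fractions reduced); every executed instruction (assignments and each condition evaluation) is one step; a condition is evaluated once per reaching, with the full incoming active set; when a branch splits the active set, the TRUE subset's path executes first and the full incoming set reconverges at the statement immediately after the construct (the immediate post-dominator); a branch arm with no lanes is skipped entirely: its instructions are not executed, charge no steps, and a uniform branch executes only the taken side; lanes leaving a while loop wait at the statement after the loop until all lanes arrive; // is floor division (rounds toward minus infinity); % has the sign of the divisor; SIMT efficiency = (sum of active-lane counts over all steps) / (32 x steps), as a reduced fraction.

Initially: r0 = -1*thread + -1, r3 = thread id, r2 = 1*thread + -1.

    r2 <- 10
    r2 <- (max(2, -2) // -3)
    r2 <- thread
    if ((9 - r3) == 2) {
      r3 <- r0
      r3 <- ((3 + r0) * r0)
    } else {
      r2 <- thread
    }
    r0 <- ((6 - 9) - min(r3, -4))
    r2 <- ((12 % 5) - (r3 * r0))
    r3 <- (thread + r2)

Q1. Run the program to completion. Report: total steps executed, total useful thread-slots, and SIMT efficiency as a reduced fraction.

Answer: 10 steps, 257 useful, 257/320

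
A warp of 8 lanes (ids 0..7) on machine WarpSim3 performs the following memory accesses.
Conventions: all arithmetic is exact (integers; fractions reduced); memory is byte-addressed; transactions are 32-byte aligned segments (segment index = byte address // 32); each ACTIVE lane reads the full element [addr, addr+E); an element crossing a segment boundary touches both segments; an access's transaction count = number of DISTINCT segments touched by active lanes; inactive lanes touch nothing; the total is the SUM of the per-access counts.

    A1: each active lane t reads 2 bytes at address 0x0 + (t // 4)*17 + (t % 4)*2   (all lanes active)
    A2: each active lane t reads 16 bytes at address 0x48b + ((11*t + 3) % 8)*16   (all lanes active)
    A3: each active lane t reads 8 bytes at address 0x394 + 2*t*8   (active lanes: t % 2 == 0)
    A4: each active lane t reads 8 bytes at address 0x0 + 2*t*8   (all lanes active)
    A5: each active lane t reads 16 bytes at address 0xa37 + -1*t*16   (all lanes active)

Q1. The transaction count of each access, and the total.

A1: 1 transaction
A2: 5 transactions
A3: 4 transactions
A4: 4 transactions
A5: 5 transactions

Answer: 1,5,4,4,5; total 19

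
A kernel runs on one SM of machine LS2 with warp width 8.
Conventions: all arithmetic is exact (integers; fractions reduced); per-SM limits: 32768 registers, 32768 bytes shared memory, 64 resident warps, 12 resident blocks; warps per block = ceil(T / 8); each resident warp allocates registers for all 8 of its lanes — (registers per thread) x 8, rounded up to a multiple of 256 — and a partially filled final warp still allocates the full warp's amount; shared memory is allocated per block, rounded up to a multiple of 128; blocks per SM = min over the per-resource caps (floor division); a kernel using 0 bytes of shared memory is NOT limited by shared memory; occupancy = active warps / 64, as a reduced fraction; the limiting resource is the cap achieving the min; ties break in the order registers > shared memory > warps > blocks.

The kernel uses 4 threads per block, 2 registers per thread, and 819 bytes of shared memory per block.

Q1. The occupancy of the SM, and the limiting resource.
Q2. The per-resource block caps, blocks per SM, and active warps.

Answer: occupancy 3/16, limited by blocks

registers: 128 blocks
shared memory: 36 blocks
warps: 64 blocks
blocks: 12 blocks

Answer: 12 blocks, 12 active warps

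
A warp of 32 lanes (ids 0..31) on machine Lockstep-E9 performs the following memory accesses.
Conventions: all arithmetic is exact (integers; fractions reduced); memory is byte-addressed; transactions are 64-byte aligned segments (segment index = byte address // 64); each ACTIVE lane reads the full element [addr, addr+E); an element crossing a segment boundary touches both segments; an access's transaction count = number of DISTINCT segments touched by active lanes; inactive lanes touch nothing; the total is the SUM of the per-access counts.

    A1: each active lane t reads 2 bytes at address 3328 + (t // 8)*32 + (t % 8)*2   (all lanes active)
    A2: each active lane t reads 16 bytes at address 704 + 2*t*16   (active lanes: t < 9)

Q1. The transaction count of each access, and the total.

A1: 2 transactions
A2: 5 transactions

Answer: 2,5; total 7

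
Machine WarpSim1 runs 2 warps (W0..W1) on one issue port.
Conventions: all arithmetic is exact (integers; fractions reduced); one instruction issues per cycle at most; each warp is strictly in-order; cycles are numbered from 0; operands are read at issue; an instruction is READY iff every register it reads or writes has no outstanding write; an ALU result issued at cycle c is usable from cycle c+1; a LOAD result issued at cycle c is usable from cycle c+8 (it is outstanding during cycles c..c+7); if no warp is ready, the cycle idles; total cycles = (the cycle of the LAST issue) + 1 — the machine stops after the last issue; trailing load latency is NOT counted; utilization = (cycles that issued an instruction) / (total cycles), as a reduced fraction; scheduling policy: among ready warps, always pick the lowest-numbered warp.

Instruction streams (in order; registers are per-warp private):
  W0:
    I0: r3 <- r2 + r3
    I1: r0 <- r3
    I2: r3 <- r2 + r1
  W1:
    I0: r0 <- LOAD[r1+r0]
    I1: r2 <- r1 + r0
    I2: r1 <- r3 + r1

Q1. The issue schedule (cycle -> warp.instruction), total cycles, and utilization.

cycle 0: W0.I0
cycle 1: W0.I1
cycle 2: W0.I2
cycle 3: W1.I0
cycle 4: idle
cycle 5: idle
cycle 6: idle
cycle 7: idle
cycle 8: idle
cycle 9: idle
cycle 10: idle
cycle 11: W1.I1
cycle 12: W1.I2

Answer: 13 cycles, utilization 6/13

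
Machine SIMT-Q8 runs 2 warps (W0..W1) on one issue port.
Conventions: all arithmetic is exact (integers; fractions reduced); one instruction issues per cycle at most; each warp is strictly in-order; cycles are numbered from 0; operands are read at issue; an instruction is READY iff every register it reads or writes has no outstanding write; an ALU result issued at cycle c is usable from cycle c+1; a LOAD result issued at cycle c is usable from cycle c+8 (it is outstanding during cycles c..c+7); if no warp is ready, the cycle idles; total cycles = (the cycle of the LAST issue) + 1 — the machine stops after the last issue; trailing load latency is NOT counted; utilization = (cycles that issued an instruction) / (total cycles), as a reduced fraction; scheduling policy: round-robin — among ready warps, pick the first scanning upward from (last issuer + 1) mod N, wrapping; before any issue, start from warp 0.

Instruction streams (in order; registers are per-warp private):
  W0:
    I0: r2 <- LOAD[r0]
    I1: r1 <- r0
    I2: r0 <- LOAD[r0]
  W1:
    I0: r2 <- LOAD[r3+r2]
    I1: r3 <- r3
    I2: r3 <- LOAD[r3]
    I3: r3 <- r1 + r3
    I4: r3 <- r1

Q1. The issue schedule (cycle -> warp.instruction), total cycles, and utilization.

cycle 0: W0.I0
cycle 1: W1.I0
cycle 2: W0.I1
cycle 3: W1.I1
cycle 4: W0.I2
cycle 5: W1.I2
cycle 6: idle
cycle 7: idle
cycle 8: idle
cycle 9: idle
cycle 10: idle
cycle 11: idle
cycle 12: idle
cycle 13: W1.I3
cycle 14: W1.I4

Answer: 15 cycles, utilization 8/15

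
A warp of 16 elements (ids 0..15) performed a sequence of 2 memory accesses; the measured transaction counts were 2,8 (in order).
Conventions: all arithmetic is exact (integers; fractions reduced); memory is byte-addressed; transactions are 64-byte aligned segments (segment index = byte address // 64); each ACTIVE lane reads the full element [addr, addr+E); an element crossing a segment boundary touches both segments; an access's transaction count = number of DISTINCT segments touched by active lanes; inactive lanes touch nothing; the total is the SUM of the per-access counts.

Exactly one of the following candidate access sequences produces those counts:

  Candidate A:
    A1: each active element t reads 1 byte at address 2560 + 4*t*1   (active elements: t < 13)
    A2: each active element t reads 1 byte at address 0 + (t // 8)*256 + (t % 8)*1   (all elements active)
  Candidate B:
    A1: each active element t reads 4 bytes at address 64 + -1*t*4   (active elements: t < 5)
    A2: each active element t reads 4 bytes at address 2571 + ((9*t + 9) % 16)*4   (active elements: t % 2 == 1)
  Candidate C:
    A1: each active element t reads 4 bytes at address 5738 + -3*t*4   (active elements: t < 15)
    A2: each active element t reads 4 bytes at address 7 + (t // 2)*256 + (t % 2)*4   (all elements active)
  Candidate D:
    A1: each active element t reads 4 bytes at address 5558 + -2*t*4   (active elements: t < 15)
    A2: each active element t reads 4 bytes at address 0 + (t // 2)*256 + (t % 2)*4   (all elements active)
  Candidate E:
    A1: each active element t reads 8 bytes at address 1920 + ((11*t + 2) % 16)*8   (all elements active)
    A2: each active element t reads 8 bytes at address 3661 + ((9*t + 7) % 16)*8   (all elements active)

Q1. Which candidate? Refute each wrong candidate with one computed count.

A: A1 gives 1 transaction, not 2
B: A2 gives 2 transactions, not 8
C: A1 gives 3 transactions, not 2
E: A2 gives 3 transactions, not 8
D: all counts match (2,8)

Answer: D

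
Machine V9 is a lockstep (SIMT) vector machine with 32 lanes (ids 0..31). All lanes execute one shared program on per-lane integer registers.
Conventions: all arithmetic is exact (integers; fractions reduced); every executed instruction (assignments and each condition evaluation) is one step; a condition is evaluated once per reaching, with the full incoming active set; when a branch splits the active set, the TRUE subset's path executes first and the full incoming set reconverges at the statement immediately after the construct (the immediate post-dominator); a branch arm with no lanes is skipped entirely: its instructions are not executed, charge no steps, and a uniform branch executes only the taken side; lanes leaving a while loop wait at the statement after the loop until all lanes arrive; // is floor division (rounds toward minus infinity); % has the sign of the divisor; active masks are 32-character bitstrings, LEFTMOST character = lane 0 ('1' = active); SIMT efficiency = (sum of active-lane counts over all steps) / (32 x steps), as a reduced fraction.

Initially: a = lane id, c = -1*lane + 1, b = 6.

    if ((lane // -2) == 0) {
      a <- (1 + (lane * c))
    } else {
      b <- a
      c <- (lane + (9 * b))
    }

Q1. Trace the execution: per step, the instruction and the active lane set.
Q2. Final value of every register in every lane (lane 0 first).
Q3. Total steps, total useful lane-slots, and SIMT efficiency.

step 0: eval ((lane // -2) == 0)     11111111111111111111111111111111
step 1: a <- (1 + (lane * c))        10000000000000000000000000000000
step 2: b <- a                       01111111111111111111111111111111
step 3: c <- (lane + (9 * b))        01111111111111111111111111111111

Answer: 4 steps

a: 1,1,2,3,4,5,6,7,8,9,10,11,12,13,14,15,16,17,18,19,20,21,22,23,24,25,26,27,28,29,30,31
c: 1,10,20,30,40,50,60,70,80,90,100,110,120,130,140,150,160,170,180,190,200,210,220,230,240,250,260,270,280,290,300,310
b: 6,1,2,3,4,5,6,7,8,9,10,11,12,13,14,15,16,17,18,19,20,21,22,23,24,25,26,27,28,29,30,31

steps = 4; useful = 95; efficiency = 95/128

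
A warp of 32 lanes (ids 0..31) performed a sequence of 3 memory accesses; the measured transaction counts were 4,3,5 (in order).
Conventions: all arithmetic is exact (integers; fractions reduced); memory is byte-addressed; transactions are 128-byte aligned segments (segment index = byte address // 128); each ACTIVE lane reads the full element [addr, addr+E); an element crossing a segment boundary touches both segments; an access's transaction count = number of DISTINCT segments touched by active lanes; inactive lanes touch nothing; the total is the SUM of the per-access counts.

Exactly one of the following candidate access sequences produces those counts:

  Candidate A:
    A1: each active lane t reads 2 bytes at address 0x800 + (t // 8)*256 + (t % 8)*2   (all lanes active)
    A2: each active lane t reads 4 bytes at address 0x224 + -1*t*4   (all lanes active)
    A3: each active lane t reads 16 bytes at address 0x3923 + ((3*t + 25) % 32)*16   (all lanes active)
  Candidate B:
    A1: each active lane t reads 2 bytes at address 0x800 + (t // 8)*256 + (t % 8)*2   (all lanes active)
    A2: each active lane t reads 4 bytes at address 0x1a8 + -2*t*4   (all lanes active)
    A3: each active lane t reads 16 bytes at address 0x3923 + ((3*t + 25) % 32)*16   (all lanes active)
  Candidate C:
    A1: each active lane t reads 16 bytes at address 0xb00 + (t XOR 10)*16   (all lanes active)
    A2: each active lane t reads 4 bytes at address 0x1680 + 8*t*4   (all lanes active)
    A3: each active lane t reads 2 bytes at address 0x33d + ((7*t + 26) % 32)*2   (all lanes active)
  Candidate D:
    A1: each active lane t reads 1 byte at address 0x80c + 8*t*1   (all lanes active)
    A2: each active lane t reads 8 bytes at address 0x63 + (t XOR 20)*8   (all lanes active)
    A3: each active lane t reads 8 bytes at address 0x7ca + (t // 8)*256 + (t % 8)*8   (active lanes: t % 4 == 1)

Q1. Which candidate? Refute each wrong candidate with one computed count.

A: A2 gives 2 transactions, not 3
C: A2 gives 8 transactions, not 3
D: A1 gives 3 transactions, not 4
B: all counts match (4,3,5)

Answer: B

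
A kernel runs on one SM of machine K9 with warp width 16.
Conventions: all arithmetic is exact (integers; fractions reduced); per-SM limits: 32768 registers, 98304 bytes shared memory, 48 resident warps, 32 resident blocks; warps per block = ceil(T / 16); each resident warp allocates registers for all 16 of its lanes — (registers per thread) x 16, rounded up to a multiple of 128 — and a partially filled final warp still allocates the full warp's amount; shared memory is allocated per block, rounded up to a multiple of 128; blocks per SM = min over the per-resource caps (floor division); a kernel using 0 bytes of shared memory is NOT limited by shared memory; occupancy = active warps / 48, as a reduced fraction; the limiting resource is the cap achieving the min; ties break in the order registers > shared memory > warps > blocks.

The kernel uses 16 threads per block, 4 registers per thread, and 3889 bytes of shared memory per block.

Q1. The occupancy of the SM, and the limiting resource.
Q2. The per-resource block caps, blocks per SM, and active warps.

Answer: occupancy 1/2, limited by shared memory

registers: 256 blocks
shared memory: 24 blocks
warps: 48 blocks
blocks: 32 blocks

Answer: 24 blocks, 24 active warps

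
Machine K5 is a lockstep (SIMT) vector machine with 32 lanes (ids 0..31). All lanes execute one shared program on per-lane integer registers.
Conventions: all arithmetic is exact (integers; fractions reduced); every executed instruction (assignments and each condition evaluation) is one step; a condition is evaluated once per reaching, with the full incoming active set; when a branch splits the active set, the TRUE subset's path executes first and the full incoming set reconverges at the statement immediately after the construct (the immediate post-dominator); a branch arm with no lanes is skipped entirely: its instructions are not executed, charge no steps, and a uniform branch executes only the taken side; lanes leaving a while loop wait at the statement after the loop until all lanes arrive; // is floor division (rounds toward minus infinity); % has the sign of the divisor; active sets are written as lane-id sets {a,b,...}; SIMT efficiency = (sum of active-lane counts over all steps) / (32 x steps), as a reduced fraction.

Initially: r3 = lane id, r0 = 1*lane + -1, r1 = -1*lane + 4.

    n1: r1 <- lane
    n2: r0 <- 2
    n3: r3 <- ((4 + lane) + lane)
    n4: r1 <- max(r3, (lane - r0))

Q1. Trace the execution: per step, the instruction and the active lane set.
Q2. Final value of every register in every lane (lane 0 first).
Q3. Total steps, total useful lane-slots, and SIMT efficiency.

step 0: r1 <- lane                   {0,1,2,3,4,5,6,7,8,9,10,11,12,13,14,15,16,17,18,19,20,21,22,23,24,25,26,27,28,29,30,31}
step 1: r0 <- 2                      {0,1,2,3,4,5,6,7,8,9,10,11,12,13,14,15,16,17,18,19,20,21,22,23,24,25,26,27,28,29,30,31}
step 2: r3 <- ((4 + lane) + lane)    {0,1,2,3,4,5,6,7,8,9,10,11,12,13,14,15,16,17,18,19,20,21,22,23,24,25,26,27,28,29,30,31}
step 3: r1 <- max(r3, (lane - r0))   {0,1,2,3,4,5,6,7,8,9,10,11,12,13,14,15,16,17,18,19,20,21,22,23,24,25,26,27,28,29,30,31}

Answer: 4 steps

r3: 4,6,8,10,12,14,16,18,20,22,24,26,28,30,32,34,36,38,40,42,44,46,48,50,52,54,56,58,60,62,64,66
r0: 2,2,2,2,2,2,2,2,2,2,2,2,2,2,2,2,2,2,2,2,2,2,2,2,2,2,2,2,2,2,2,2
r1: 4,6,8,10,12,14,16,18,20,22,24,26,28,30,32,34,36,38,40,42,44,46,48,50,52,54,56,58,60,62,64,66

steps = 4; useful = 128; efficiency = 128/128 = 1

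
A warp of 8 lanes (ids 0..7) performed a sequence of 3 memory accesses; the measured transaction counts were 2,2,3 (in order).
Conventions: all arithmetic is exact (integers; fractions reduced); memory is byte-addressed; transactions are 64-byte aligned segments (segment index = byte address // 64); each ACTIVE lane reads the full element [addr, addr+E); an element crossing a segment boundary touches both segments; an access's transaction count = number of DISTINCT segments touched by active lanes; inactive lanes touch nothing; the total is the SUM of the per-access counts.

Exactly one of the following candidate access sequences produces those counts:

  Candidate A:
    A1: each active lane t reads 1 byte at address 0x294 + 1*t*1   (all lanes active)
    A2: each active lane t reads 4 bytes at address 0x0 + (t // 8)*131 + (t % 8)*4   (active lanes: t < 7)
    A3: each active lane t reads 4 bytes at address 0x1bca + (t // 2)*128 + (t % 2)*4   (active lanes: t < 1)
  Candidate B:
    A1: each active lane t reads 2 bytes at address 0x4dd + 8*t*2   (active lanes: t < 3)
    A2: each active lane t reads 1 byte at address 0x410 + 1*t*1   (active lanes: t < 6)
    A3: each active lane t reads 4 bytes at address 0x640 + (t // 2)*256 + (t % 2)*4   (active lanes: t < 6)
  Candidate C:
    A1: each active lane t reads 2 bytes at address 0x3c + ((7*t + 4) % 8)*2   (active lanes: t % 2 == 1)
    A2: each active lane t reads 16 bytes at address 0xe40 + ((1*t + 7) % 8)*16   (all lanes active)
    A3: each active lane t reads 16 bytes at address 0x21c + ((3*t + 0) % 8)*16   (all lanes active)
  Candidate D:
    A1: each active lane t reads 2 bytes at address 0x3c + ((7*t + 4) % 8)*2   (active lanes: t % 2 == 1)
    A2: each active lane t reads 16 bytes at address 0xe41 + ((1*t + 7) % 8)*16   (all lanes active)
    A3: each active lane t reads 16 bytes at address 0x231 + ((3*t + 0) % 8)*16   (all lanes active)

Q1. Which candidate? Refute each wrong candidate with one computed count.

A: A1 gives 1 transaction, not 2
B: A1 gives 1 transaction, not 2
D: A2 gives 3 transactions, not 2
C: all counts match (2,2,3)

Answer: C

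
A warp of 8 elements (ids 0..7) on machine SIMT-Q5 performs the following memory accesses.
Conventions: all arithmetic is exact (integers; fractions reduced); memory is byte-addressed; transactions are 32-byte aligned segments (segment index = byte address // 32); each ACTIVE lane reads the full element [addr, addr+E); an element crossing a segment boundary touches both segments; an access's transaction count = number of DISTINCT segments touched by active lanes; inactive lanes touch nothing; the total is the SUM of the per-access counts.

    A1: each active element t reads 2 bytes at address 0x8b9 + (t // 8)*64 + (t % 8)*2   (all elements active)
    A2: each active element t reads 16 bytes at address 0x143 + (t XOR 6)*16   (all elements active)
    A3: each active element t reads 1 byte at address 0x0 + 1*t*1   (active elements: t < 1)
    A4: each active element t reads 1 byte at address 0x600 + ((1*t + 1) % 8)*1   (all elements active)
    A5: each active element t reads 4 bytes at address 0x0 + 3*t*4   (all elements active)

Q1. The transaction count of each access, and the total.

A1: 2 transactions
A2: 5 transactions
A3: 1 transaction
A4: 1 transaction
A5: 3 transactions

Answer: 2,5,1,1,3; total 12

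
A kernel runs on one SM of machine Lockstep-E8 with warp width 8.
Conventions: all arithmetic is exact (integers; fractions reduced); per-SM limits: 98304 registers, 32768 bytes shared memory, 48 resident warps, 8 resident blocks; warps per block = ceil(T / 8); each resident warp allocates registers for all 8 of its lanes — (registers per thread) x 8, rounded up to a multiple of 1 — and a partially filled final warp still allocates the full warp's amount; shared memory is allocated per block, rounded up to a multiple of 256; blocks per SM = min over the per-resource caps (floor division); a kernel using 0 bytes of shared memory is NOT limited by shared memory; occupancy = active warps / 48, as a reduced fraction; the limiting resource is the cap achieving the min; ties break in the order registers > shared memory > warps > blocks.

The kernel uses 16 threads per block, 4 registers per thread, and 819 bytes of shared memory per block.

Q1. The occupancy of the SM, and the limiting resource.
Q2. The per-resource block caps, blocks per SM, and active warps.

Answer: occupancy 1/3, limited by blocks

registers: 1536 blocks
shared memory: 32 blocks
warps: 24 blocks
blocks: 8 blocks

Answer: 8 blocks, 16 active warps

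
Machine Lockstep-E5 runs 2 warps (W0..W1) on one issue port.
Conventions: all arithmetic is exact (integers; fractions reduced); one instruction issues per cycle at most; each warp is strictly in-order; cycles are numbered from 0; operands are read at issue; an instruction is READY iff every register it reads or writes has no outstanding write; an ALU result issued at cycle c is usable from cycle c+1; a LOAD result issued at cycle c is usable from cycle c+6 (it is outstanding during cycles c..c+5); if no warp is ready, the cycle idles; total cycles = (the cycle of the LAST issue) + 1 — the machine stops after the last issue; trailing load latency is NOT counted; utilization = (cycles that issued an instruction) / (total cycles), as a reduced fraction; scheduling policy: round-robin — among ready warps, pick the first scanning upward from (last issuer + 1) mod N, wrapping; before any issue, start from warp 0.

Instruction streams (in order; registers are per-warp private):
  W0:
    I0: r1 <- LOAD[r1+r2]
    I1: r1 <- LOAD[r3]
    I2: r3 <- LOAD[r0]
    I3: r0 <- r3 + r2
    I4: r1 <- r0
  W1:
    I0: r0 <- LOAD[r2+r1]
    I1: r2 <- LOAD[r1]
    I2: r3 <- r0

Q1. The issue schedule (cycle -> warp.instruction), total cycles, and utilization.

cycle 0: W0.I0
cycle 1: W1.I0
cycle 2: W1.I1
cycle 3: idle
cycle 4: idle
cycle 5: idle
cycle 6: W0.I1
cycle 7: W1.I2
cycle 8: W0.I2
cycle 9: idle
cycle 10: idle
cycle 11: idle
cycle 12: idle
cycle 13: idle
cycle 14: W0.I3
cycle 15: W0.I4

Answer: 16 cycles, utilization 1/2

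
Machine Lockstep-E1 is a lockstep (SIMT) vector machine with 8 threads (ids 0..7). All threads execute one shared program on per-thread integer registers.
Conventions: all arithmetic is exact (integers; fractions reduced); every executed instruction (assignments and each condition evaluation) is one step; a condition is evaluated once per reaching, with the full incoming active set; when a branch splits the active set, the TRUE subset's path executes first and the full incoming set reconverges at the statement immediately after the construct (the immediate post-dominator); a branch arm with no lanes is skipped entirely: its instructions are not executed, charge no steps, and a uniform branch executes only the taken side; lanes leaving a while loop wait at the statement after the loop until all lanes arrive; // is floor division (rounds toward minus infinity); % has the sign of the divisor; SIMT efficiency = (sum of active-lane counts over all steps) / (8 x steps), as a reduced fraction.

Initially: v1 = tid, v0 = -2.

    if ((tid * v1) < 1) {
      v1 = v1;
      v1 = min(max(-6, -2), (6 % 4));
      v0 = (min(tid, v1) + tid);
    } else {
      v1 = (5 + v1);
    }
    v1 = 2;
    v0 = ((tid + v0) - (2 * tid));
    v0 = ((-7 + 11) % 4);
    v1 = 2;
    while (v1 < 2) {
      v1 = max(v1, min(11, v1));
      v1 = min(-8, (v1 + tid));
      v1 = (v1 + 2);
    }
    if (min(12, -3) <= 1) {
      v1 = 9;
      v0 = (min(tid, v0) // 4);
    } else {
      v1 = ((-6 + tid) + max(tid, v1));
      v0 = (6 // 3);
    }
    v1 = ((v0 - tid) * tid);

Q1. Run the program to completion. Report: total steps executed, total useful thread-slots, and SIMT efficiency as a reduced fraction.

Answer: 14 steps, 90 useful, 45/56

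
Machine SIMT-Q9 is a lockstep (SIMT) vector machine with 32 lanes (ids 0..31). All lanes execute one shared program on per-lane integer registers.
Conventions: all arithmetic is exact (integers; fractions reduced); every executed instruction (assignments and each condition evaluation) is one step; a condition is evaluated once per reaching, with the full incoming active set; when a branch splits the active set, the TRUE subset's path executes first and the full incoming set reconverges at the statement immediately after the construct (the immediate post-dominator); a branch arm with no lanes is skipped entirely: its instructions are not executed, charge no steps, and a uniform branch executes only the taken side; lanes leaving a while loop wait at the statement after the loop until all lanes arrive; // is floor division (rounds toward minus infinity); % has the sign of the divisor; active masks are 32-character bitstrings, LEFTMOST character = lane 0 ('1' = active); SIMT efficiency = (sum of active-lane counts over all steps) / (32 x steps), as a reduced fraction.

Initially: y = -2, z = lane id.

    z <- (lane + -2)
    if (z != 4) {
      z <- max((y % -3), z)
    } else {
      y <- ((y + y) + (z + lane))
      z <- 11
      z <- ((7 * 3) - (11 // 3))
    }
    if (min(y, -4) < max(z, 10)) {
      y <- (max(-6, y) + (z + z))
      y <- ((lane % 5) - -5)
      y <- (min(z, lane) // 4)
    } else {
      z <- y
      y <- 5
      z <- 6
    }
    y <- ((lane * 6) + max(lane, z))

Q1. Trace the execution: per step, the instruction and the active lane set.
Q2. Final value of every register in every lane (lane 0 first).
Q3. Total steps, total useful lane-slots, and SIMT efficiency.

step 0: z <- (lane + -2)             11111111111111111111111111111111
step 1: eval (z != 4)                11111111111111111111111111111111
step 2: z <- max((y % -3), z)        11111101111111111111111111111111
step 3: y <- ((y + y) + (z + lane))  00000010000000000000000000000000
step 4: z <- 11                      00000010000000000000000000000000
step 5: z <- ((7 * 3) - (11 // 3))   00000010000000000000000000000000
step 6: eval (min(y, -4) < max(z, 10)) 11111111111111111111111111111111
step 7: y <- (max(-6, y) + (z + z))  11111111111111111111111111111111
step 8: y <- ((lane % 5) - -5)       11111111111111111111111111111111
step 9: y <- (min(z, lane) // 4)     11111111111111111111111111111111
step 10: y <- ((lane * 6) + max(lane, z)) 11111111111111111111111111111111

Answer: 11 steps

y: 0,7,14,21,28,35,54,49,56,63,70,77,84,91,98,105,112,119,126,133,140,147,154,161,168,175,182,189,196,203,210,217
z: -2,-1,0,1,2,3,18,5,6,7,8,9,10,11,12,13,14,15,16,17,18,19,20,21,22,23,24,25,26,27,28,29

steps = 11; useful = 258; efficiency = 258/352 = 129/176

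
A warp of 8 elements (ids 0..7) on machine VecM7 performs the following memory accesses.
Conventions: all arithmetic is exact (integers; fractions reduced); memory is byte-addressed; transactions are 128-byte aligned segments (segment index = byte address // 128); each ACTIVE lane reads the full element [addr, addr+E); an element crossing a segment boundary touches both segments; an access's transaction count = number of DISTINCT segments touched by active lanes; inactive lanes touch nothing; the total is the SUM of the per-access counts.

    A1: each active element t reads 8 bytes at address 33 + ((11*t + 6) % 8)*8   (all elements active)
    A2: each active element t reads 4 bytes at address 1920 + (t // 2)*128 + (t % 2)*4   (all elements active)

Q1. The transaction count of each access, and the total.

A1: 1 transaction
A2: 4 transactions

Answer: 1,4; total 5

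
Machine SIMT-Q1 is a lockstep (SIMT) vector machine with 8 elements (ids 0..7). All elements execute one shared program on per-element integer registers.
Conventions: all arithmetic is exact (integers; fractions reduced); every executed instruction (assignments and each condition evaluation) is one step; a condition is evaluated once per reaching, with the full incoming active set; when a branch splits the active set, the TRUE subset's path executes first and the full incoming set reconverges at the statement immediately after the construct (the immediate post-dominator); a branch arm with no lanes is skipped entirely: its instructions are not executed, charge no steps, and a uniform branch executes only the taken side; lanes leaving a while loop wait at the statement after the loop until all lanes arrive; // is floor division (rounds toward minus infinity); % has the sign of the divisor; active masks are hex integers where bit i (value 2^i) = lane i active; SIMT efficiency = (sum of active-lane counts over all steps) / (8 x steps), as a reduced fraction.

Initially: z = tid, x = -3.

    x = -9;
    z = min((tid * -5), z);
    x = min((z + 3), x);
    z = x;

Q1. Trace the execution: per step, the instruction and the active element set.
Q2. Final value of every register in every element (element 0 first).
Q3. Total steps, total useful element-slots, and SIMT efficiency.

step 0: x <- -9                      0xff
step 1: z <- min((tid * -5), z)      0xff
step 2: x <- min((z + 3), x)         0xff
step 3: z <- x                       0xff

Answer: 4 steps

z: -9,-9,-9,-12,-17,-22,-27,-32
x: -9,-9,-9,-12,-17,-22,-27,-32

steps = 4; useful = 32; efficiency = 32/32 = 1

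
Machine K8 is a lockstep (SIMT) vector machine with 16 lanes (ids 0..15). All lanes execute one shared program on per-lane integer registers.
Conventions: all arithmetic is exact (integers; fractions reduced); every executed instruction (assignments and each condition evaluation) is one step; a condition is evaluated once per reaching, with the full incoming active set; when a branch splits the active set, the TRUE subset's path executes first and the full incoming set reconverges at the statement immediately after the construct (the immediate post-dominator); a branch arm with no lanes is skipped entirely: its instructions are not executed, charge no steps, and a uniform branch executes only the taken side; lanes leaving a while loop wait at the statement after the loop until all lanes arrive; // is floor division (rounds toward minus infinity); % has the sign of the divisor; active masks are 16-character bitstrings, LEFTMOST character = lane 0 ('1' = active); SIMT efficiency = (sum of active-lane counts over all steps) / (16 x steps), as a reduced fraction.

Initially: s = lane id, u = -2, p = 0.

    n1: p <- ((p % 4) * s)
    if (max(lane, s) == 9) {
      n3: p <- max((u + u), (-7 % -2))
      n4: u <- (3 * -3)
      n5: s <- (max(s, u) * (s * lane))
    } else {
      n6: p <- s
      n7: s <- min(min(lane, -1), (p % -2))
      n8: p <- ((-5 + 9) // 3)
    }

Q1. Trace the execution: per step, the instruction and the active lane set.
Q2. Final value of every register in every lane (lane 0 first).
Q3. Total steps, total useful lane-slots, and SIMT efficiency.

step 0: p <- ((p % 4) * s)           1111111111111111
step 1: eval (max(lane, s) == 9)     1111111111111111
step 2: p <- max((u + u), (-7 % -2)) 0000000001000000
step 3: u <- (3 * -3)                0000000001000000
step 4: s <- (max(s, u) * (s * lane)) 0000000001000000
step 5: p <- s                       1111111110111111
step 6: s <- min(min(lane, -1), (p % -2)) 1111111110111111
step 7: p <- ((-5 + 9) // 3)         1111111110111111

Answer: 8 steps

s: -1,-1,-1,-1,-1,-1,-1,-1,-1,729,-1,-1,-1,-1,-1,-1
u: -2,-2,-2,-2,-2,-2,-2,-2,-2,-9,-2,-2,-2,-2,-2,-2
p: 1,1,1,1,1,1,1,1,1,-1,1,1,1,1,1,1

steps = 8; useful = 80; efficiency = 80/128 = 5/8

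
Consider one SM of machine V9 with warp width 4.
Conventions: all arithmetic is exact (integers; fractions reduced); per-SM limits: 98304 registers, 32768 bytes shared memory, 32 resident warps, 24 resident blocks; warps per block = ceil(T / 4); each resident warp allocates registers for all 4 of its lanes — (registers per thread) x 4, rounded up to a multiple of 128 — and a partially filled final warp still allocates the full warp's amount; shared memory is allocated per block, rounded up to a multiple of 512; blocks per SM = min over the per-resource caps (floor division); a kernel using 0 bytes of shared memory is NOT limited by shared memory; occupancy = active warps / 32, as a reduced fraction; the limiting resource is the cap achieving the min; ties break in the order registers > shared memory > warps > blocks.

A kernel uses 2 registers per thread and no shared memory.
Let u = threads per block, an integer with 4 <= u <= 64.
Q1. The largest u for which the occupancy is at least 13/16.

Answer: u = 64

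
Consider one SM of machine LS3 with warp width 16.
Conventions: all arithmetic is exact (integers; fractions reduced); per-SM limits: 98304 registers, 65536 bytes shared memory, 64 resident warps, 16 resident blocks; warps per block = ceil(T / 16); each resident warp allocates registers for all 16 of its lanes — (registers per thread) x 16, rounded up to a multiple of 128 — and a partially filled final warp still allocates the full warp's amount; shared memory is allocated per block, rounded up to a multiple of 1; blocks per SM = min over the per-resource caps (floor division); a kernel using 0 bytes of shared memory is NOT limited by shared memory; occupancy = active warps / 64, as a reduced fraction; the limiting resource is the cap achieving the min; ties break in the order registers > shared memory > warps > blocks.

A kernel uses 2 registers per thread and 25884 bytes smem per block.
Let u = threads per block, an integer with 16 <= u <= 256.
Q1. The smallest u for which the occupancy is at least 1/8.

Answer: u = 49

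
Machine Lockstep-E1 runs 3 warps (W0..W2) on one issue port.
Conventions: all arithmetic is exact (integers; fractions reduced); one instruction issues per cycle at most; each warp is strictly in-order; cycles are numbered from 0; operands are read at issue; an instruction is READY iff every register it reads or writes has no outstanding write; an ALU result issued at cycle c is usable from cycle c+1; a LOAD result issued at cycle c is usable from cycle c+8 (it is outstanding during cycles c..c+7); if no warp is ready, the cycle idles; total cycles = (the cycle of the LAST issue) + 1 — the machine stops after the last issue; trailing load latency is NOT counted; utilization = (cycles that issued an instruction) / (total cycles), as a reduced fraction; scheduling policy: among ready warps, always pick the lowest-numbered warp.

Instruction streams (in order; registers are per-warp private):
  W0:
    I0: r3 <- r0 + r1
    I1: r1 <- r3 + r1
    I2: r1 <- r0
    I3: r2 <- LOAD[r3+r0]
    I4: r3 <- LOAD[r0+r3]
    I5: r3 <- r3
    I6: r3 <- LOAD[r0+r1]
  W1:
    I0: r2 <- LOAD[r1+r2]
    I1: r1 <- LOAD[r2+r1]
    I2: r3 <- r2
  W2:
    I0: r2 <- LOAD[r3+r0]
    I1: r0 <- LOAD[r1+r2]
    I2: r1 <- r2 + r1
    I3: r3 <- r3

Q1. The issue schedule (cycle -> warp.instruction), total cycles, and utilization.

cycle 0: W0.I0
cycle 1: W0.I1
cycle 2: W0.I2
cycle 3: W0.I3
cycle 4: W0.I4
cycle 5: W1.I0
cycle 6: W2.I0
cycle 7: idle
cycle 8: idle
cycle 9: idle
cycle 10: idle
cycle 11: idle
cycle 12: W0.I5
cycle 13: W0.I6
cycle 14: W1.I1
cycle 15: W1.I2
cycle 16: W2.I1
cycle 17: W2.I2
cycle 18: W2.I3

Answer: 19 cycles, utilization 14/19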